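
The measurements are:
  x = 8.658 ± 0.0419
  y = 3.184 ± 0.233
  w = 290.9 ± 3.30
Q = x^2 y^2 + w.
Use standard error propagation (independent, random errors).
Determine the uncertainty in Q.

Let p = x^2·y^2 = 759.9. δp/p = √((2·δx/x)² + (2·δy/y)²) = √(9.37e-05 + 0.0214) = 0.147, so δp = 111.
Q = p + w: δQ = √(δp² + δw²) = √(12400 + 10.9) = 112

112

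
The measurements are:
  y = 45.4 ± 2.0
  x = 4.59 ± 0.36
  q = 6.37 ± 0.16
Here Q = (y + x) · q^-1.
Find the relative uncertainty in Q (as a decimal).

Let u = y + x = 50.0. δu = √(δy² + δx²) = √(4.00 + 0.130) = 2.03, so δu/u = 0.0407.
Q is then a monomial in u, q:
δQ/Q = √((δu/u)² + (-1·δq/q)²) = √(0.00165 + 0.000631) = 0.0478

0.0478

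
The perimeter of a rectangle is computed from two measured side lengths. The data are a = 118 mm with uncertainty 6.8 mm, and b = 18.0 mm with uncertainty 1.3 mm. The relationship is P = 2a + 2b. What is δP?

13.8 mm

Sums and differences: (δP)² = Σ (cᵢ δxᵢ)².
  (2·δa)² = 185;  (2·δb)² = 6.76
δP = √(192) = 13.8 mm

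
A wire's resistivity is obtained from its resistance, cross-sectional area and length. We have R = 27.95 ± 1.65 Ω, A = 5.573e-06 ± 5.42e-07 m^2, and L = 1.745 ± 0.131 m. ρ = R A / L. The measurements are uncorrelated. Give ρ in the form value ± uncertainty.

Relative error in a monomial: (δρ/ρ)² = Σ (nᵢ · δxᵢ/xᵢ)².
  (1·δR/R)² = (1×0.0590)² = 0.00349;  (1·δA/A)² = (1×0.0973)² = 0.00946;  (-1·δL/L)² = (-1×0.0751)² = 0.00564
δρ/ρ = √(0.0186) = 0.136
ρ = 8.926e-05 Ω·m, so δρ = 0.136 × 8.926e-05 = 1.22e-05 Ω·m.

(8.926 ± 1.22) × 10^-5 Ω·m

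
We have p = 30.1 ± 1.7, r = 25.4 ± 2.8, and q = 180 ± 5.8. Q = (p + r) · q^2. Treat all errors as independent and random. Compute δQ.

Let u = p + r = 55.5. δu = √(δp² + δr²) = √(2.89 + 7.84) = 3.28, so δu/u = 0.0590.
Q is then a monomial in u, q:
δQ/Q = √((δu/u)² + (2·δq/q)²) = √(0.00348 + 0.00415) = 0.0874
Q = 1.8e+06, so δQ = 0.0874 × 1.8e+06 = 1.57e+05.

1.57e+05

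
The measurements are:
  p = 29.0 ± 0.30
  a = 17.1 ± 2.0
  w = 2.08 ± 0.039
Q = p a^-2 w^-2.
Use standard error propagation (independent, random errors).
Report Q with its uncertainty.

Q is a product of powers, so relative uncertainties combine in quadrature:
  (1·δp/p)² = (1×0.0103)² = 0.000107;  (-2·δa/a)² = (-2×0.117)² = 0.0547;  (-2·δw/w)² = (-2×0.0187)² = 0.00141
δQ/Q = √(0.0562) = 0.237
Q = 0.0229, so δQ = 0.237 × 0.0229 = 0.00544.

0.0229 ± 0.00544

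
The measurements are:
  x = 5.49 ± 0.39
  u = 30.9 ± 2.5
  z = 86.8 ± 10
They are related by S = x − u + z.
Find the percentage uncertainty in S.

16.8%

Absolute uncertainties add in quadrature for a linear combination:
  (δx)² = 0.152;  (δu)² = 6.25;  (δz)² = 100
δS = √(106) = 10.3
S = 61.4, so δS/S = 10.3/61.4 = 0.168.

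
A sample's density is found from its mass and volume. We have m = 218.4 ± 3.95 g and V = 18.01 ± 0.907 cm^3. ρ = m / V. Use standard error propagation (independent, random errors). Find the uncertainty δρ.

0.649 g/cm^3

ρ is a product of powers, so relative uncertainties combine in quadrature:
  (1·δm/m)² = (1×0.0181)² = 0.000327;  (-1·δV/V)² = (-1×0.0504)² = 0.00254
δρ/ρ = √(0.00286) = 0.0535
ρ = 12.13 g/cm^3, so δρ = 0.0535 × 12.13 = 0.649 g/cm^3.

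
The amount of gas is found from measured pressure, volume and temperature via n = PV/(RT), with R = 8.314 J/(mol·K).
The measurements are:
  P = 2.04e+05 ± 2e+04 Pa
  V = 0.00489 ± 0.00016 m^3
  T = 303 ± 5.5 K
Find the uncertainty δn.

0.0416 mol

For a monomial n ∝ P, V, T^-1, fractional errors add in quadrature:
  (1·δP/P)² = (1×0.0980)² = 0.00961;  (1·δV/V)² = (1×0.0327)² = 0.00107;  (-1·δT/T)² = (-1×0.0182)² = 0.000329
δn/n = √(0.0110) = 0.105
n = 0.396 mol, so δn = 0.105 × 0.396 = 0.0416 mol.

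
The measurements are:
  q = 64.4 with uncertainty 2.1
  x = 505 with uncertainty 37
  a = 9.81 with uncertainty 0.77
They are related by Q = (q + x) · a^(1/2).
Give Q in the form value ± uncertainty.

Let u = q + x = 569. δu = √(δq² + δx²) = √(4.41 + 1370) = 37.1, so δu/u = 0.0651.
Q is then a monomial in u, a:
δQ/Q = √((δu/u)² + (½·δa/a)²) = √(0.00424 + 0.00154) = 0.0760
Q = 1780, so δQ = 0.0760 × 1780 = 136.

1780 ± 136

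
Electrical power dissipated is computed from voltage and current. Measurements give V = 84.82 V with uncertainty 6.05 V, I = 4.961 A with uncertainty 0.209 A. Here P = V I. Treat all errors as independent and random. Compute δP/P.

Since P is a product/quotient, work with relative uncertainties:
  (1·δV/V)² = (1×0.0713)² = 0.00509;  (1·δI/I)² = (1×0.0421)² = 0.00177
δP/P = √(0.00686) = 0.0828

0.0828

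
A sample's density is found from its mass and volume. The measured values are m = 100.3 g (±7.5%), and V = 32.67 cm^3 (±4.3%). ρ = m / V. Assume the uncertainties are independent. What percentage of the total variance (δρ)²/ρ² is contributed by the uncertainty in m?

(δρ/ρ)² = (1·δm/m)² + (-1·δV/V)²
  m term: (1×0.0750)² = 0.00562
  V term: (-1×0.0430)² = 0.00185
Total = 0.00747. Share from m = 0.00562/0.00747 = 0.753.

75.3%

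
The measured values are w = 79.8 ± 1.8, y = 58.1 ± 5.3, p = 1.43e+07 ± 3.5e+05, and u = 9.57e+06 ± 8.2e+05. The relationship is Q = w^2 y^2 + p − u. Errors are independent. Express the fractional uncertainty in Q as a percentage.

15.8%

Let h = w^2·y^2 = 2.15e+07. δh/h = √((2·δw/w)² + (2·δy/y)²) = √(0.00204 + 0.0333) = 0.188, so δh = 4.04e+06.
Q = h + p − u: δQ = √(δh² + δp² + δu²) = √(1.63e+13 + 1.22e+11 + 6.72e+11) = 4.14e+06
Q = 2.62e+07, so δQ/Q = 4.14e+06/2.62e+07 = 0.158.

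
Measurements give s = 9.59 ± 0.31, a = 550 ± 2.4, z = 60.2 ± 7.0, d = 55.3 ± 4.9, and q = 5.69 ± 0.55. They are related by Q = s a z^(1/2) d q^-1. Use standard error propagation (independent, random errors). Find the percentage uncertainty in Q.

For a monomial Q ∝ s, a, z^(1/2), d, q^-1, fractional errors add in quadrature:
  (1·δs/s)² = (1×0.0323)² = 0.00104;  (1·δa/a)² = (1×0.00436)² = 1.9e-05;  (½·δz/z)² = (0.5×0.116)² = 0.00338;  (1·δd/d)² = (1×0.0886)² = 0.00785;  (-1·δq/q)² = (-1×0.0967)² = 0.00934
δQ/Q = √(0.0216) = 0.147

14.7%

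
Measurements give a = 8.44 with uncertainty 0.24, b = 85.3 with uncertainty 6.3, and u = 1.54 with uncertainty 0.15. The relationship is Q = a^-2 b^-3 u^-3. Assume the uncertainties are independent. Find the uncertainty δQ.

Products/powers → add relative errors in quadrature, weighted by exponent:
  (-2·δa/a)² = (-2×0.0284)² = 0.00323;  (-3·δb/b)² = (-3×0.0739)² = 0.0491;  (-3·δu/u)² = (-3×0.0974)² = 0.0854
δQ/Q = √(0.138) = 0.371
Q = 6.19e-09, so δQ = 0.371 × 6.19e-09 = 2.3e-09.

2.3e-09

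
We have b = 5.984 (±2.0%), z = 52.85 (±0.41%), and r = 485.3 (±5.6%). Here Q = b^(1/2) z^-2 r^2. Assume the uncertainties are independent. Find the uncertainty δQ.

23.3

Each factor contributes (exponent × relative error)² to (δQ/Q)²:
  (½·δb/b)² = (0.5×0.0200)² = 0.000100;  (-2·δz/z)² = (-2×0.00410)² = 6.72e-05;  (2·δr/r)² = (2×0.0560)² = 0.0125
δQ/Q = √(0.0127) = 0.113
Q = 206.3, so δQ = 0.113 × 206.3 = 23.3.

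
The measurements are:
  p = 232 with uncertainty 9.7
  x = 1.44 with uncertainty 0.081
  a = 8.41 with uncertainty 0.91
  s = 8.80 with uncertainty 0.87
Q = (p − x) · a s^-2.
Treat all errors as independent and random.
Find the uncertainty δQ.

5.74

Let u = p − x = 231. δu = √(δp² + δx²) = √(94.1 + 0.00656) = 9.70, so δu/u = 0.0421.
Q is then a monomial in u, a, s:
δQ/Q = √((δu/u)² + (1·δa/a)² + (-2·δs/s)²) = √(0.00177 + 0.0117 + 0.0391) = 0.229
Q = 25.0, so δQ = 0.229 × 25.0 = 5.74.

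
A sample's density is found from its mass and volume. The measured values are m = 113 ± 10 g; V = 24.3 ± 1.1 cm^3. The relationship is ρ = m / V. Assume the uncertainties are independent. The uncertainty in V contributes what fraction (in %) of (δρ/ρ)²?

20.7%

(δρ/ρ)² = (1·δm/m)² + (-1·δV/V)²
  m term: (1×0.0885)² = 0.00783
  V term: (-1×0.0453)² = 0.00205
Total = 0.00988. Share from V = 0.00205/0.00988 = 0.207.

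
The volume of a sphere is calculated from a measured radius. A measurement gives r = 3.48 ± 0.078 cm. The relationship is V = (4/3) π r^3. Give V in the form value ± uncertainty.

177 ± 11.9 cm^3

V ∝ r^3, so δV/V = |3| · δr/r = 3 × 0.0224 = 0.0672.
V = 177 cm^3, so δV = 0.0672 × 177 = 11.9 cm^3.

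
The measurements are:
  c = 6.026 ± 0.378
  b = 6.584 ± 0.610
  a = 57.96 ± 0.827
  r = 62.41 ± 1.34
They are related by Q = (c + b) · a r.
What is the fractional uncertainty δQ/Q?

0.0625

Let u = c + b = 12.61. δu = √(δc² + δb²) = √(0.143 + 0.372) = 0.718, so δu/u = 0.0569.
Q is then a monomial in u, a, r:
δQ/Q = √((δu/u)² + (1·δa/a)² + (1·δr/r)²) = √(0.00324 + 0.000204 + 0.000461) = 0.0625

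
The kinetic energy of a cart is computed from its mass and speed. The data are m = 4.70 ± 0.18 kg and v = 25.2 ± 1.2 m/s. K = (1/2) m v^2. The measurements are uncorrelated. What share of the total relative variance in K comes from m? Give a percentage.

13.9%

(δK/K)² = (1·δm/m)² + (2·δv/v)²
  m term: (1×0.0383)² = 0.00147
  v term: (2×0.0476)² = 0.00907
Total = 0.0105. Share from m = 0.00147/0.0105 = 0.139.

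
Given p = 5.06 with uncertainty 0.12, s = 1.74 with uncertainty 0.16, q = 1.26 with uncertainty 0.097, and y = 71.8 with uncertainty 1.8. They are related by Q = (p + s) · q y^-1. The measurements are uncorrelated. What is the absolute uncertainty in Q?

0.0103

Let u = p + s = 6.80. δu = √(δp² + δs²) = √(0.0144 + 0.0256) = 0.200, so δu/u = 0.0294.
Q is then a monomial in u, q, y:
δQ/Q = √((δu/u)² + (1·δq/q)² + (-1·δy/y)²) = √(0.000865 + 0.00593 + 0.000628) = 0.0861
Q = 0.119, so δQ = 0.0861 × 0.119 = 0.0103.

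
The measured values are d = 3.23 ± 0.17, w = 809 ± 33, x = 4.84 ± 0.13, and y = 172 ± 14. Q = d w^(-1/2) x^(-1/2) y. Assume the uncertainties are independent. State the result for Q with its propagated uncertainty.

8.88 ± 0.887

Since Q is a product/quotient, work with relative uncertainties:
  (1·δd/d)² = (1×0.0526)² = 0.00277;  (−½·δw/w)² = (-0.5×0.0408)² = 0.000416;  (−½·δx/x)² = (-0.5×0.0269)² = 0.000180;  (1·δy/y)² = (1×0.0814)² = 0.00663
δQ/Q = √(0.00999) = 0.1000
Q = 8.88, so δQ = 0.1000 × 8.88 = 0.887.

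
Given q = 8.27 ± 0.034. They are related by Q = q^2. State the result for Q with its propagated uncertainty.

Products/powers → add relative errors in quadrature, weighted by exponent:
  (2·δq/q)² = (2×0.00411)² = 6.76e-05
δQ/Q = √(6.76e-05) = 0.00822
Q = 68.4, so δQ = 0.00822 × 68.4 = 0.562.

68.4 ± 0.562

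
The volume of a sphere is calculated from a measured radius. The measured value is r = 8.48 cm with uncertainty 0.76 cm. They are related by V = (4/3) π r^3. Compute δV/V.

V ∝ r^3, so δV/V = |3| · δr/r = 3 × 0.0896 = 0.269.

0.269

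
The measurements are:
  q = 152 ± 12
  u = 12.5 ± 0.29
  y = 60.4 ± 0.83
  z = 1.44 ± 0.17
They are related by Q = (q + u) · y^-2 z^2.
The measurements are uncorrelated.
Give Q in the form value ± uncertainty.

Let w = q + u = 164. δw = √(δq² + δu²) = √(144 + 0.0841) = 12.0, so δw/w = 0.0730.
Q is then a monomial in w, y, z:
δQ/Q = √((δw/w)² + (-2·δy/y)² + (2·δz/z)²) = √(0.00532 + 0.000755 + 0.0557) = 0.249
Q = 0.0935, so δQ = 0.249 × 0.0935 = 0.0232.

0.0935 ± 0.0232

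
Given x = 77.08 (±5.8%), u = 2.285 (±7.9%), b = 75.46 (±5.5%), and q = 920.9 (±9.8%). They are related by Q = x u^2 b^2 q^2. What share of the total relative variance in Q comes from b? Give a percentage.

15.3%

(δQ/Q)² = (1·δx/x)² + (2·δu/u)² + (2·δb/b)² + (2·δq/q)²
  x term: (1×0.0580)² = 0.00336
  u term: (2×0.0790)² = 0.0250
  b term: (2×0.0550)² = 0.0121
  q term: (2×0.0980)² = 0.0384
Total = 0.0788. Share from b = 0.0121/0.0788 = 0.153.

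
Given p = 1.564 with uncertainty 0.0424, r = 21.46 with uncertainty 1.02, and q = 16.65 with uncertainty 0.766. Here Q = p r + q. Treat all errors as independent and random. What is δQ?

1.99

Let w = p·r = 33.56. δw/w = √((1·δp/p)² + (1·δr/r)²) = √(0.000735 + 0.00226) = 0.0547, so δw = 1.84.
Q = w + q: δQ = √(δw² + δq²) = √(3.37 + 0.587) = 1.99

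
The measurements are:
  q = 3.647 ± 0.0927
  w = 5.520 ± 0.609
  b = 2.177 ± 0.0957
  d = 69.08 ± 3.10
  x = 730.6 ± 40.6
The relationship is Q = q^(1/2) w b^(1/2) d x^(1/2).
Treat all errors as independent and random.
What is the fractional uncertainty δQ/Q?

0.125

Products/powers → add relative errors in quadrature, weighted by exponent:
  (½·δq/q)² = (0.5×0.0254)² = 0.000162;  (1·δw/w)² = (1×0.110)² = 0.0122;  (½·δb/b)² = (0.5×0.0440)² = 0.000483;  (1·δd/d)² = (1×0.0449)² = 0.00201;  (½·δx/x)² = (0.5×0.0556)² = 0.000772
δQ/Q = √(0.0156) = 0.125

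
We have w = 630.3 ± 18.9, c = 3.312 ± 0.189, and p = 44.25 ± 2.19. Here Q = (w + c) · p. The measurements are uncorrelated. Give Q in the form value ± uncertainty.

28040 ± 1620

Let u = w + c = 633.6. δu = √(δw² + δc²) = √(357 + 0.0357) = 18.9, so δu/u = 0.0298.
Q is then a monomial in u, p:
δQ/Q = √((δu/u)² + (1·δp/p)²) = √(0.000890 + 0.00245) = 0.0578
Q = 28040, so δQ = 0.0578 × 28040 = 1620.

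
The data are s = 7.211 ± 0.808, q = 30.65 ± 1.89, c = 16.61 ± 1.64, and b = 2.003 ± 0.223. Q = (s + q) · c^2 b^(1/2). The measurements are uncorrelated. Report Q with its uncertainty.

Let u = s + q = 37.86. δu = √(δs² + δq²) = √(0.653 + 3.57) = 2.06, so δu/u = 0.0543.
Q is then a monomial in u, c, b:
δQ/Q = √((δu/u)² + (2·δc/c)² + (½·δb/b)²) = √(0.00295 + 0.0390 + 0.00310) = 0.212
Q = 14780, so δQ = 0.212 × 14780 = 3140.

14780 ± 3140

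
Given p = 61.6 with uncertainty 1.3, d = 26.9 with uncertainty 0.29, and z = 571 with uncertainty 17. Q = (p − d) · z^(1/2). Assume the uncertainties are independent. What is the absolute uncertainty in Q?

Let u = p − d = 34.7. δu = √(δp² + δd²) = √(1.69 + 0.0841) = 1.33, so δu/u = 0.0384.
Q is then a monomial in u, z:
δQ/Q = √((δu/u)² + (½·δz/z)²) = √(0.00147 + 0.000222) = 0.0412
Q = 829, so δQ = 0.0412 × 829 = 34.1.

34.1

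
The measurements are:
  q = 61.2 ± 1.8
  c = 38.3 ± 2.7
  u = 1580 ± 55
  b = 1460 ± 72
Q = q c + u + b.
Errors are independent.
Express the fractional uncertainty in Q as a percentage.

3.73%

Let p = q·c = 2340. δp/p = √((1·δq/q)² + (1·δc/c)²) = √(0.000865 + 0.00497) = 0.0764, so δp = 179.
Q = p + u + b: δQ = √(δp² + δu² + δb²) = √(32100 + 3020 + 5180) = 201
Q = 5380, so δQ/Q = 201/5380 = 0.0373.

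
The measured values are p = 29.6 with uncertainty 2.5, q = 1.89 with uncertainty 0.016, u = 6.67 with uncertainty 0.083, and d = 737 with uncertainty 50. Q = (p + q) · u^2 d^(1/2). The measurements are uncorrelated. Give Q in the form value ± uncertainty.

Let w = p + q = 31.5. δw = √(δp² + δq²) = √(6.25 + 0.000256) = 2.50, so δw/w = 0.0794.
Q is then a monomial in w, u, d:
δQ/Q = √((δw/w)² + (2·δu/u)² + (½·δd/d)²) = √(0.00630 + 0.000619 + 0.00115) = 0.0899
Q = 38000, so δQ = 0.0899 × 38000 = 3420.

38000 ± 3420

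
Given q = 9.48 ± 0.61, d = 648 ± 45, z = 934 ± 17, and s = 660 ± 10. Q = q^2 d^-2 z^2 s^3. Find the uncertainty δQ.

1.06e+10

Relative error in a monomial: (δQ/Q)² = Σ (nᵢ · δxᵢ/xᵢ)².
  (2·δq/q)² = (2×0.0643)² = 0.0166;  (-2·δd/d)² = (-2×0.0694)² = 0.0193;  (2·δz/z)² = (2×0.0182)² = 0.00133;  (3·δs/s)² = (3×0.0152)² = 0.00207
δQ/Q = √(0.0392) = 0.198
Q = 5.37e+10, so δQ = 0.198 × 5.37e+10 = 1.06e+10.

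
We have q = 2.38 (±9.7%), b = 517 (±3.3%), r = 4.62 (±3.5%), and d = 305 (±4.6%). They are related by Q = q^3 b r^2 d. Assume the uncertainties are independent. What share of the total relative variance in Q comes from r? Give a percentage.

(δQ/Q)² = (3·δq/q)² + (1·δb/b)² + (2·δr/r)² + (1·δd/d)²
  q term: (3×0.0970)² = 0.0847
  b term: (1×0.0330)² = 0.00109
  r term: (2×0.0350)² = 0.00490
  d term: (1×0.0460)² = 0.00212
Total = 0.0928. Share from r = 0.00490/0.0928 = 0.0528.

5.28%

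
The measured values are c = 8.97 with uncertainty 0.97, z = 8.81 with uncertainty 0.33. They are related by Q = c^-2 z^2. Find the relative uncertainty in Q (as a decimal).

Products/powers → add relative errors in quadrature, weighted by exponent:
  (-2·δc/c)² = (-2×0.108)² = 0.0468;  (2·δz/z)² = (2×0.0375)² = 0.00561
δQ/Q = √(0.0524) = 0.229

0.229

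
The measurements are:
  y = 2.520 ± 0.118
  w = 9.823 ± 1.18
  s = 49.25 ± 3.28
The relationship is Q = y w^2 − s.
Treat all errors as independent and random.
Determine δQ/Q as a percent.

30.7%

Let p = y·w^2 = 243.2. δp/p = √((1·δy/y)² + (2·δw/w)²) = √(0.00219 + 0.0577) = 0.245, so δp = 59.5.
Q = p − s: δQ = √(δp² + δs²) = √(3540 + 10.8) = 59.6
Q = 193.9, so δQ/Q = 59.6/193.9 = 0.307.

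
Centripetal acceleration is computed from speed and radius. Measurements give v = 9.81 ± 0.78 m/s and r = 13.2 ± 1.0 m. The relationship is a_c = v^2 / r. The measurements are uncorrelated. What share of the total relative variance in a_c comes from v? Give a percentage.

81.5%

(δa_c/a_c)² = (2·δv/v)² + (-1·δr/r)²
  v term: (2×0.0795)² = 0.0253
  r term: (-1×0.0758)² = 0.00574
Total = 0.0310. Share from v = 0.0253/0.0310 = 0.815.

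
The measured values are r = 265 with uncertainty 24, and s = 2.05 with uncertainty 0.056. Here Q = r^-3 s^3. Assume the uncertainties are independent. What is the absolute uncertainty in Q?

1.31e-07

Relative error in a monomial: (δQ/Q)² = Σ (nᵢ · δxᵢ/xᵢ)².
  (-3·δr/r)² = (-3×0.0906)² = 0.0738;  (3·δs/s)² = (3×0.0273)² = 0.00672
δQ/Q = √(0.0805) = 0.284
Q = 4.63e-07, so δQ = 0.284 × 4.63e-07 = 1.31e-07.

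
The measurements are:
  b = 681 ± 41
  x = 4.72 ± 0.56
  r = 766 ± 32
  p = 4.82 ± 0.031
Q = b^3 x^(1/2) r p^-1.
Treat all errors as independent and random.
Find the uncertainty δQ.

2.12e+10

For a monomial Q ∝ b^3, x^(1/2), r, p^-1, fractional errors add in quadrature:
  (3·δb/b)² = (3×0.0602)² = 0.0326;  (½·δx/x)² = (0.5×0.119)² = 0.00352;  (1·δr/r)² = (1×0.0418)² = 0.00175;  (-1·δp/p)² = (-1×0.00643)² = 4.14e-05
δQ/Q = √(0.0379) = 0.195
Q = 1.09e+11, so δQ = 0.195 × 1.09e+11 = 2.12e+10.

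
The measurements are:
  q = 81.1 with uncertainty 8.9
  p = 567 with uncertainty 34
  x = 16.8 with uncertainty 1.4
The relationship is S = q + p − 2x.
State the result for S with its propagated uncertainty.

614 ± 35.3

For a sum/difference, combine absolute errors in quadrature:
  (δq)² = 79.2;  (δp)² = 1160;  (2·δx)² = 7.84
δS = √(1240) = 35.3
S = 614.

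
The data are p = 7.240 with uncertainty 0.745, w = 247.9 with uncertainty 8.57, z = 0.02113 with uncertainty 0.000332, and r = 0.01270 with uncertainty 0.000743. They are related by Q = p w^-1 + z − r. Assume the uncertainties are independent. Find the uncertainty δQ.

0.00327

Let h = p·w^-1 = 0.02921. δh/h = √((1·δp/p)² + (-1·δw/w)²) = √(0.0106 + 0.00120) = 0.109, so δh = 0.00317.
Q = h + z − r: δQ = √(δh² + δz² + δr²) = √(1.01e-05 + 1.1e-07 + 5.52e-07) = 0.00327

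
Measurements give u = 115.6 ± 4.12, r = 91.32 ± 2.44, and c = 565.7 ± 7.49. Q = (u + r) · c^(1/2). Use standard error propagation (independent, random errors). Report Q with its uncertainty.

Let w = u + r = 206.9. δw = √(δu² + δr²) = √(17.0 + 5.95) = 4.79, so δw/w = 0.0231.
Q is then a monomial in w, c:
δQ/Q = √((δw/w)² + (½·δc/c)²) = √(0.000536 + 4.38e-05) = 0.0241
Q = 4921, so δQ = 0.0241 × 4921 = 118.

4921 ± 118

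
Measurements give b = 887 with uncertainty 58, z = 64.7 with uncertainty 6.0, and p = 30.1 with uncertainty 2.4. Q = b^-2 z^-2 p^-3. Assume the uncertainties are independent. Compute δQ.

Q is a product of powers, so relative uncertainties combine in quadrature:
  (-2·δb/b)² = (-2×0.0654)² = 0.0171;  (-2·δz/z)² = (-2×0.0927)² = 0.0344;  (-3·δp/p)² = (-3×0.0797)² = 0.0572
δQ/Q = √(0.109) = 0.330
Q = 1.11e-14, so δQ = 0.330 × 1.11e-14 = 3.67e-15.

3.67e-15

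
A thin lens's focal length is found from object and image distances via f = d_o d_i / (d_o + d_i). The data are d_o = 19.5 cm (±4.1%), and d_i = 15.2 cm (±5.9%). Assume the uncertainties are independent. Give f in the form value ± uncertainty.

8.54 ± 0.322 cm

∂f/∂d_o = (d_i/(d_o+d_i))² = 0.192;  ∂f/∂d_i = (d_o/(d_o+d_i))² = 0.316
δf = √((∂f/∂d_o · δd_o)² + (∂f/∂d_i · δd_i)²) = √(0.0235 + 0.0802) = 0.322 cm
f = 8.54 cm.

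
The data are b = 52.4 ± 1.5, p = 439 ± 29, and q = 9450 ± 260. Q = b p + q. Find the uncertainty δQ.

Let w = b·p = 23000. δw/w = √((1·δb/b)² + (1·δp/p)²) = √(0.000819 + 0.00436) = 0.0720, so δw = 1660.
Q = w + q: δQ = √(δw² + δq²) = √(2.74e+06 + 67600) = 1680

1680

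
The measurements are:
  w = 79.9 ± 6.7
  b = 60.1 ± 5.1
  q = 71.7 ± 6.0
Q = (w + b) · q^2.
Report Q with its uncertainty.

(7.20 ± 1.28) × 10^5

Let u = w + b = 140. δu = √(δw² + δb²) = √(44.9 + 26.0) = 8.42, so δu/u = 0.0601.
Q is then a monomial in u, q:
δQ/Q = √((δu/u)² + (2·δq/q)²) = √(0.00362 + 0.0280) = 0.178
Q = 7.2e+05, so δQ = 0.178 × 7.2e+05 = 1.28e+05.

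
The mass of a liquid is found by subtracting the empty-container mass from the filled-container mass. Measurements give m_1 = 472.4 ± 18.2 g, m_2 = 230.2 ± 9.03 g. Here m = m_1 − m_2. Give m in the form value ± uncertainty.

m is a linear combination, so absolute uncertainties add in quadrature:
  (δm_1)² = 331;  (δm_2)² = 81.5
δm = √(413) = 20.3 g
m = 242.2 g.

242.2 ± 20.3 g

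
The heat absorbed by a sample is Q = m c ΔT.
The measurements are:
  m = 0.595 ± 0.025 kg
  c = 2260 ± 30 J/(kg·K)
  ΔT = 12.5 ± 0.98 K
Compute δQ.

1510 J

Since Q is a product/quotient, work with relative uncertainties:
  (1·δm/m)² = (1×0.0420)² = 0.00177;  (1·δc/c)² = (1×0.0133)² = 0.000176;  (1·δΔT/ΔT)² = (1×0.0784)² = 0.00615
δQ/Q = √(0.00809) = 0.0899
Q = 16800 J, so δQ = 0.0899 × 16800 = 1510 J.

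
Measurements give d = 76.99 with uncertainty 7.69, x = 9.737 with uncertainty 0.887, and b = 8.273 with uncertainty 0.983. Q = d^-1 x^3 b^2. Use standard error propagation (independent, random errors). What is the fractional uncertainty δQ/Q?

Products/powers → add relative errors in quadrature, weighted by exponent:
  (-1·δd/d)² = (-1×0.0999)² = 0.00998;  (3·δx/x)² = (3×0.0911)² = 0.0747;  (2·δb/b)² = (2×0.119)² = 0.0565
δQ/Q = √(0.141) = 0.376

0.376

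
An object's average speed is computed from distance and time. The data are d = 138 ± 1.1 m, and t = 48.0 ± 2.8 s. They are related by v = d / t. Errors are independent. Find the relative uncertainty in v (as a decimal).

0.0589

v is a product of powers, so relative uncertainties combine in quadrature:
  (1·δd/d)² = (1×0.00797)² = 6.35e-05;  (-1·δt/t)² = (-1×0.0583)² = 0.00340
δv/v = √(0.00347) = 0.0589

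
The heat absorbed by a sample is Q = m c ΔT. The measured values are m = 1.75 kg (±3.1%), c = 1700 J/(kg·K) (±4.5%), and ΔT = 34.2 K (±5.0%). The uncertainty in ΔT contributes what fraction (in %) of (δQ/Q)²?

(δQ/Q)² = (1·δm/m)² + (1·δc/c)² + (1·δΔT/ΔT)²
  m term: (1×0.0310)² = 0.000961
  c term: (1×0.0450)² = 0.00202
  ΔT term: (1×0.0500)² = 0.00250
Total = 0.00549. Share from ΔT = 0.00250/0.00549 = 0.456.

45.6%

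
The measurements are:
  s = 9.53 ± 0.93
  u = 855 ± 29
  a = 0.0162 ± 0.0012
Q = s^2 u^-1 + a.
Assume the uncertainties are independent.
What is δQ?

Let p = s^2·u^-1 = 0.106. δp/p = √((2·δs/s)² + (-1·δu/u)²) = √(0.0381 + 0.00115) = 0.198, so δp = 0.0210.
Q = p + a: δQ = √(δp² + δa²) = √(0.000443 + 1.44e-06) = 0.0211

0.0211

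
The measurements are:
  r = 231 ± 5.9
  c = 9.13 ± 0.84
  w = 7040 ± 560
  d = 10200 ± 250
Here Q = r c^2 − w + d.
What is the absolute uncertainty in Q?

3630

Let p = r·c^2 = 19300. δp/p = √((1·δr/r)² + (2·δc/c)²) = √(0.000652 + 0.0339) = 0.186, so δp = 3580.
Q = p − w + d: δQ = √(δp² + δw² + δd²) = √(1.28e+07 + 3.14e+05 + 62500) = 3630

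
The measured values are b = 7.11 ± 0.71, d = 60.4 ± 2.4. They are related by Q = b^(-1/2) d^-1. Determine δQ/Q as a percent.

Relative error in a monomial: (δQ/Q)² = Σ (nᵢ · δxᵢ/xᵢ)².
  (−½·δb/b)² = (-0.5×0.0999)² = 0.00249;  (-1·δd/d)² = (-1×0.0397)² = 0.00158
δQ/Q = √(0.00407) = 0.0638

6.38%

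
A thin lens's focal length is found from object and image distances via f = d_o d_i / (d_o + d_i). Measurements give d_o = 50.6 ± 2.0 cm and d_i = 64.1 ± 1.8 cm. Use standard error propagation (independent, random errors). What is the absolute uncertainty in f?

0.716 cm

∂f/∂d_o = (d_i/(d_o+d_i))² = 0.312;  ∂f/∂d_i = (d_o/(d_o+d_i))² = 0.195
δf = √((∂f/∂d_o · δd_o)² + (∂f/∂d_i · δd_i)²) = √(0.390 + 0.123) = 0.716 cm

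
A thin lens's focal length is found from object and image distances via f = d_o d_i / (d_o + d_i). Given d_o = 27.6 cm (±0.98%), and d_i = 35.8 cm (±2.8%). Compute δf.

∂f/∂d_o = (d_i/(d_o+d_i))² = 0.319;  ∂f/∂d_i = (d_o/(d_o+d_i))² = 0.190
δf = √((∂f/∂d_o · δd_o)² + (∂f/∂d_i · δd_i)²) = √(0.00744 + 0.0361) = 0.209 cm

0.209 cm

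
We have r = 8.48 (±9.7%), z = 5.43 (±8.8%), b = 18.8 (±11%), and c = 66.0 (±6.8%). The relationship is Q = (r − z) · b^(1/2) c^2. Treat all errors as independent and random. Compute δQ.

Let u = r − z = 3.05. δu = √(δr² + δz²) = √(0.677 + 0.228) = 0.951, so δu/u = 0.312.
Q is then a monomial in u, b, c:
δQ/Q = √((δu/u)² + (½·δb/b)² + (2·δc/c)²) = √(0.0973 + 0.00302 + 0.0185) = 0.345
Q = 57600, so δQ = 0.345 × 57600 = 19900.

19900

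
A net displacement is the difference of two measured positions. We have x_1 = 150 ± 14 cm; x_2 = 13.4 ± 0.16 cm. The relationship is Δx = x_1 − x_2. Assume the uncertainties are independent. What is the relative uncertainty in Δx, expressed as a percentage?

10.2%

Δx is a linear combination, so absolute uncertainties add in quadrature:
  (δx_1)² = 196;  (δx_2)² = 0.0256
δΔx = √(196) = 14.0 cm
Δx = 137 cm, so δΔx/Δx = 14.0/137 = 0.102.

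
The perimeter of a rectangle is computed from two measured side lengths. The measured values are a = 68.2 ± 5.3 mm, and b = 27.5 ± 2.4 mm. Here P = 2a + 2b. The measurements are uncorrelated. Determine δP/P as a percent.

6.08%

Absolute uncertainties add in quadrature for a linear combination:
  (2·δa)² = 112;  (2·δb)² = 23.0
δP = √(135) = 11.6 mm
P = 191 mm, so δP/P = 11.6/191 = 0.0608.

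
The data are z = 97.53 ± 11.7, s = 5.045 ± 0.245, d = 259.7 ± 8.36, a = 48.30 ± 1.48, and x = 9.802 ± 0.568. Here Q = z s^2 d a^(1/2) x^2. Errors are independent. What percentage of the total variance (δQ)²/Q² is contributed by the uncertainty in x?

(δQ/Q)² = (1·δz/z)² + (2·δs/s)² + (1·δd/d)² + (½·δa/a)² + (2·δx/x)²
  z term: (1×0.120)² = 0.0144
  s term: (2×0.0486)² = 0.00943
  d term: (1×0.0322)² = 0.00104
  a term: (0.5×0.0306)² = 0.000235
  x term: (2×0.0579)² = 0.0134
Total = 0.0385. Share from x = 0.0134/0.0385 = 0.349.

34.9%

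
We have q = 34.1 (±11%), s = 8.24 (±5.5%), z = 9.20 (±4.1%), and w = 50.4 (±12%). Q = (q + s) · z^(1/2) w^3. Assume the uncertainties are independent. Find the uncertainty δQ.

Let u = q + s = 42.3. δu = √(δq² + δs²) = √(14.1 + 0.205) = 3.78, so δu/u = 0.0892.
Q is then a monomial in u, z, w:
δQ/Q = √((δu/u)² + (½·δz/z)² + (3·δw/w)²) = √(0.00796 + 0.000420 + 0.130) = 0.371
Q = 1.64e+07, so δQ = 0.371 × 1.64e+07 = 6.11e+06.

6.11e+06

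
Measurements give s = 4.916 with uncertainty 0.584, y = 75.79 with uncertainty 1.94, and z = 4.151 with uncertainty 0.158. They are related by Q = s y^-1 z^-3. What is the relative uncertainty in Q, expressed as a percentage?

Q is a product of powers, so relative uncertainties combine in quadrature:
  (1·δs/s)² = (1×0.119)² = 0.0141;  (-1·δy/y)² = (-1×0.0256)² = 0.000655;  (-3·δz/z)² = (-3×0.0381)² = 0.0130
δQ/Q = √(0.0278) = 0.167

16.7%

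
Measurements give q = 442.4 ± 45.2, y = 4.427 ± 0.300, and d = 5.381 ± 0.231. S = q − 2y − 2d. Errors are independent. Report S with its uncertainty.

Absolute uncertainties add in quadrature for a linear combination:
  (δq)² = 2040;  (2·δy)² = 0.360;  (2·δd)² = 0.213
δS = √(2040) = 45.2
S = 422.8.

422.8 ± 45.2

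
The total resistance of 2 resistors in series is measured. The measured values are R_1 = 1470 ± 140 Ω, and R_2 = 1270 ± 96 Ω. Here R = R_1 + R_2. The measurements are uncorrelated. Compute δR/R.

0.0620

Absolute uncertainties add in quadrature for a linear combination:
  (δR_1)² = 19600;  (δR_2)² = 9220
δR = √(28800) = 170 Ω
R = 2740 Ω, so δR/R = 170/2740 = 0.0620.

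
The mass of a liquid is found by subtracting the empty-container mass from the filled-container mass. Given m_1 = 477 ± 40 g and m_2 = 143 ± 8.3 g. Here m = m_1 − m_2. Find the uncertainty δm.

40.9 g

Each term contributes (cᵢ δxᵢ)² to (δm)²:
  (δm_1)² = 1600;  (δm_2)² = 68.9
δm = √(1670) = 40.9 g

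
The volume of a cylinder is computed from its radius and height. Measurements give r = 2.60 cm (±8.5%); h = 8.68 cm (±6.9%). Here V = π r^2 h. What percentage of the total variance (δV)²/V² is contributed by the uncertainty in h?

(δV/V)² = (2·δr/r)² + (1·δh/h)²
  r term: (2×0.0850)² = 0.0289
  h term: (1×0.0690)² = 0.00476
Total = 0.0337. Share from h = 0.00476/0.0337 = 0.141.

14.1%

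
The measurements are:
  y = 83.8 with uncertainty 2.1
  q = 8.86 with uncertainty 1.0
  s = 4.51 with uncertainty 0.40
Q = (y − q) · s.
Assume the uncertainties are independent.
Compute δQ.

Let u = y − q = 74.9. δu = √(δy² + δq²) = √(4.41 + 1.00) = 2.33, so δu/u = 0.0310.
Q is then a monomial in u, s:
δQ/Q = √((δu/u)² + (1·δs/s)²) = √(0.000963 + 0.00787) = 0.0940
Q = 338, so δQ = 0.0940 × 338 = 31.8.

31.8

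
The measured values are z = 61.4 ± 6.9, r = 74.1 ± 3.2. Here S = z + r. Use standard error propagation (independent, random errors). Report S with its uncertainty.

136 ± 7.61

Sums and differences: (δS)² = Σ (cᵢ δxᵢ)².
  (δz)² = 47.6;  (δr)² = 10.2
δS = √(57.9) = 7.61
S = 136.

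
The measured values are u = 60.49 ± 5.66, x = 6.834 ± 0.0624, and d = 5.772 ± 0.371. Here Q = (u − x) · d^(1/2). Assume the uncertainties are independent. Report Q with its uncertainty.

128.9 ± 14.2

Let w = u − x = 53.66. δw = √(δu² + δx²) = √(32.0 + 0.00389) = 5.66, so δw/w = 0.105.
Q is then a monomial in w, d:
δQ/Q = √((δw/w)² + (½·δd/d)²) = √(0.0111 + 0.00103) = 0.110
Q = 128.9, so δQ = 0.110 × 128.9 = 14.2.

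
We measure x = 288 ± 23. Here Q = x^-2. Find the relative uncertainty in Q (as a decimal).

Q ∝ x^-2, so δQ/Q = |-2| · δx/x = 2 × 0.0799 = 0.160.

0.160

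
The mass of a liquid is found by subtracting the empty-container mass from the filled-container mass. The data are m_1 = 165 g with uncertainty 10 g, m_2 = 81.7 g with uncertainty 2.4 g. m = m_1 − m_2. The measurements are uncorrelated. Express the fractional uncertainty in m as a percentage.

12.3%

Sums and differences: (δm)² = Σ (cᵢ δxᵢ)².
  (δm_1)² = 100;  (δm_2)² = 5.76
δm = √(106) = 10.3 g
m = 83.3 g, so δm/m = 10.3/83.3 = 0.123.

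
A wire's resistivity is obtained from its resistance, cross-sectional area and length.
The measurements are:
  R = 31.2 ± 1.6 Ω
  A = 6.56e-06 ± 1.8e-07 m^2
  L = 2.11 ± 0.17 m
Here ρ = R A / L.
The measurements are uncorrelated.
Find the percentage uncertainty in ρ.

9.94%

Since ρ is a product/quotient, work with relative uncertainties:
  (1·δR/R)² = (1×0.0513)² = 0.00263;  (1·δA/A)² = (1×0.0274)² = 0.000753;  (-1·δL/L)² = (-1×0.0806)² = 0.00649
δρ/ρ = √(0.00987) = 0.0994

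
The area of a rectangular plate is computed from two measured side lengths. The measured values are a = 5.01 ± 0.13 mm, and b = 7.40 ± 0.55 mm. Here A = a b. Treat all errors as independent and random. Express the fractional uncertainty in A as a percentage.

7.87%

A is a product of powers, so relative uncertainties combine in quadrature:
  (1·δa/a)² = (1×0.0259)² = 0.000673;  (1·δb/b)² = (1×0.0743)² = 0.00552
δA/A = √(0.00620) = 0.0787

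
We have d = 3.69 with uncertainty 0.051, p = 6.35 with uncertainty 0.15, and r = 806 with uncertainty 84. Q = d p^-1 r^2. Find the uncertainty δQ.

79400

Since Q is a product/quotient, work with relative uncertainties:
  (1·δd/d)² = (1×0.0138)² = 0.000191;  (-1·δp/p)² = (-1×0.0236)² = 0.000558;  (2·δr/r)² = (2×0.104)² = 0.0434
δQ/Q = √(0.0442) = 0.210
Q = 3.78e+05, so δQ = 0.210 × 3.78e+05 = 79400.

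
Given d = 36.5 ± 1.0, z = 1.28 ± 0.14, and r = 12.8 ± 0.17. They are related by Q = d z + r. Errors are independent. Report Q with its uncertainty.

Let p = d·z = 46.7. δp/p = √((1·δd/d)² + (1·δz/z)²) = √(0.000751 + 0.0120) = 0.113, so δp = 5.27.
Q = p + r: δQ = √(δp² + δr²) = √(27.8 + 0.0289) = 5.27
Q = 59.5.

59.5 ± 5.27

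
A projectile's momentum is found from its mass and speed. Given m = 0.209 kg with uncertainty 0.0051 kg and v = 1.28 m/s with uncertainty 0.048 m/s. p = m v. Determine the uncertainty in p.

0.0120 kg·m/s

Each factor contributes (exponent × relative error)² to (δp/p)²:
  (1·δm/m)² = (1×0.0244)² = 0.000595;  (1·δv/v)² = (1×0.0375)² = 0.00141
δp/p = √(0.00200) = 0.0447
p = 0.268 kg·m/s, so δp = 0.0447 × 0.268 = 0.0120 kg·m/s.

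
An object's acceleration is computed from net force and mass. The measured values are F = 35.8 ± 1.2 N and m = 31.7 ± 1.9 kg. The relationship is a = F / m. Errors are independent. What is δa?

a is a product of powers, so relative uncertainties combine in quadrature:
  (1·δF/F)² = (1×0.0335)² = 0.00112;  (-1·δm/m)² = (-1×0.0599)² = 0.00359
δa/a = √(0.00472) = 0.0687
a = 1.13 m/s^2, so δa = 0.0687 × 1.13 = 0.0776 m/s^2.

0.0776 m/s^2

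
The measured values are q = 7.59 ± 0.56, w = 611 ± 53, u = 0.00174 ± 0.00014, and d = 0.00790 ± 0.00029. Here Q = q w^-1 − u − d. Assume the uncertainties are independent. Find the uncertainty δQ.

0.00145

Let p = q·w^-1 = 0.0124. δp/p = √((1·δq/q)² + (-1·δw/w)²) = √(0.00544 + 0.00752) = 0.114, so δp = 0.00141.
Q = p − u − d: δQ = √(δp² + δu² + δd²) = √(2e-06 + 1.96e-08 + 8.41e-08) = 0.00145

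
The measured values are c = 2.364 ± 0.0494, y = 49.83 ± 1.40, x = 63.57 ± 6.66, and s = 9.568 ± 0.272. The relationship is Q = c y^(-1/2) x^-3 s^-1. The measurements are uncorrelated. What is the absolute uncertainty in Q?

Q is a product of powers, so relative uncertainties combine in quadrature:
  (1·δc/c)² = (1×0.0209)² = 0.000437;  (−½·δy/y)² = (-0.5×0.0281)² = 0.000197;  (-3·δx/x)² = (-3×0.105)² = 0.0988;  (-1·δs/s)² = (-1×0.0284)² = 0.000808
δQ/Q = √(0.100) = 0.317
Q = 1.362e-07, so δQ = 0.317 × 1.362e-07 = 4.31e-08.

4.31e-08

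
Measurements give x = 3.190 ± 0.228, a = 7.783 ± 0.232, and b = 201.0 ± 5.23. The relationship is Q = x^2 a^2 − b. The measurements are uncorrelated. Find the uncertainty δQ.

Let p = x^2·a^2 = 616.4. δp/p = √((2·δx/x)² + (2·δa/a)²) = √(0.0204 + 0.00355) = 0.155, so δp = 95.5.
Q = p − b: δQ = √(δp² + δb²) = √(9110 + 27.4) = 95.6

95.6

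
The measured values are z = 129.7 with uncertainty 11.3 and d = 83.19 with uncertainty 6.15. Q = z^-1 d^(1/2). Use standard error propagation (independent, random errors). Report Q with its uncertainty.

Since Q is a product/quotient, work with relative uncertainties:
  (-1·δz/z)² = (-1×0.0871)² = 0.00759;  (½·δd/d)² = (0.5×0.0739)² = 0.00137
δQ/Q = √(0.00896) = 0.0946
Q = 0.07032, so δQ = 0.0946 × 0.07032 = 0.00666.

0.07032 ± 0.00666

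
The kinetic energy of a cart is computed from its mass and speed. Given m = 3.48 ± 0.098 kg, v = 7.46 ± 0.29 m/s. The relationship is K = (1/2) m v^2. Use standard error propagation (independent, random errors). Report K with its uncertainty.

96.8 ± 8.01 J

Products/powers → add relative errors in quadrature, weighted by exponent:
  (1·δm/m)² = (1×0.0282)² = 0.000793;  (2·δv/v)² = (2×0.0389)² = 0.00604
δK/K = √(0.00684) = 0.0827
K = 96.8 J, so δK = 0.0827 × 96.8 = 8.01 J.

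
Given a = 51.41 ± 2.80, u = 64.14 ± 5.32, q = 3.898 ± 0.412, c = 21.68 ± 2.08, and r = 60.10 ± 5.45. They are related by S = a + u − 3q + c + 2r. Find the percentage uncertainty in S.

5.16%

Each term contributes (cᵢ δxᵢ)² to (δS)²:
  (δa)² = 7.84;  (δu)² = 28.3;  (3·δq)² = 1.53;  (δc)² = 4.33;  (2·δr)² = 119
δS = √(161) = 12.7
S = 245.7, so δS/S = 12.7/245.7 = 0.0516.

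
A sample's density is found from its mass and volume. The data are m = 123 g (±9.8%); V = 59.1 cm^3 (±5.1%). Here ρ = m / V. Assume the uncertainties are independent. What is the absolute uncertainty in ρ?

0.230 g/cm^3

Relative error in a monomial: (δρ/ρ)² = Σ (nᵢ · δxᵢ/xᵢ)².
  (1·δm/m)² = (1×0.0980)² = 0.00960;  (-1·δV/V)² = (-1×0.0510)² = 0.00260
δρ/ρ = √(0.0122) = 0.110
ρ = 2.08 g/cm^3, so δρ = 0.110 × 2.08 = 0.230 g/cm^3.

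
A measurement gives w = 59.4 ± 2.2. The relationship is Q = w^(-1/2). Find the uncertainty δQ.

Q ∝ w^(-1/2), so δQ/Q = |−½| · δw/w = 0.5 × 0.0370 = 0.0185.
Q = 0.130, so δQ = 0.0185 × 0.130 = 0.00240.

0.00240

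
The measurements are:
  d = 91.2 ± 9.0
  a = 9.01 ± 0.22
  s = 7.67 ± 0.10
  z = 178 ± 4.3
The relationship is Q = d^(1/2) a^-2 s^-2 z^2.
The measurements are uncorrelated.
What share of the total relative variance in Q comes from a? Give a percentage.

(δQ/Q)² = (½·δd/d)² + (-2·δa/a)² + (-2·δs/s)² + (2·δz/z)²
  d term: (0.5×0.0987)² = 0.00243
  a term: (-2×0.0244)² = 0.00238
  s term: (-2×0.0130)² = 0.000680
  z term: (2×0.0242)² = 0.00233
Total = 0.00783. Share from a = 0.00238/0.00783 = 0.304.

30.4%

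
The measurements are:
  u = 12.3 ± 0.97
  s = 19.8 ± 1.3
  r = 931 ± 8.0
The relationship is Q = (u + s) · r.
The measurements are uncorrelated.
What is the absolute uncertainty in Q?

1530

Let w = u + s = 32.1. δw = √(δu² + δs²) = √(0.941 + 1.69) = 1.62, so δw/w = 0.0505.
Q is then a monomial in w, r:
δQ/Q = √((δw/w)² + (1·δr/r)²) = √(0.00255 + 7.38e-05) = 0.0513
Q = 29900, so δQ = 0.0513 × 29900 = 1530.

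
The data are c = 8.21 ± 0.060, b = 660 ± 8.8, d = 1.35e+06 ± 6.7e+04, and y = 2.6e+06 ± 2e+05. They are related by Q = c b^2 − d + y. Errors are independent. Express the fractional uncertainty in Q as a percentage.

Let p = c·b^2 = 3.58e+06. δp/p = √((1·δc/c)² + (2·δb/b)²) = √(5.34e-05 + 0.000711) = 0.0276, so δp = 98900.
Q = p − d + y: δQ = √(δp² + δd² + δy²) = √(9.78e+09 + 4.49e+09 + 4e+10) = 2.33e+05
Q = 4.83e+06, so δQ/Q = 2.33e+05/4.83e+06 = 0.0483.

4.83%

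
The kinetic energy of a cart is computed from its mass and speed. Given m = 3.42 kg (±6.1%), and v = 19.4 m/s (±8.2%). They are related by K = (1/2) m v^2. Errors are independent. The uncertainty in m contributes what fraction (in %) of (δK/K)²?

(δK/K)² = (1·δm/m)² + (2·δv/v)²
  m term: (1×0.0610)² = 0.00372
  v term: (2×0.0820)² = 0.0269
Total = 0.0306. Share from m = 0.00372/0.0306 = 0.122.

12.2%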